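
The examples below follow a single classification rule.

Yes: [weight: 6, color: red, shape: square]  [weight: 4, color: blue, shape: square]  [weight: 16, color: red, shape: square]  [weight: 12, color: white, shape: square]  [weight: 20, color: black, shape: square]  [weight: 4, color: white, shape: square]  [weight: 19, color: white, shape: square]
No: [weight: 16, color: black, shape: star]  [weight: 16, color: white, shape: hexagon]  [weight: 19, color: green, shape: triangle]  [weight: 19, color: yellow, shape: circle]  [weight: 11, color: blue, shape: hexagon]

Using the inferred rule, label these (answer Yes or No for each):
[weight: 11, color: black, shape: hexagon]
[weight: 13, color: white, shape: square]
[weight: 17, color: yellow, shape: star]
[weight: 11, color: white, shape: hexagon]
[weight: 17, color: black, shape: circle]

No, Yes, No, No, No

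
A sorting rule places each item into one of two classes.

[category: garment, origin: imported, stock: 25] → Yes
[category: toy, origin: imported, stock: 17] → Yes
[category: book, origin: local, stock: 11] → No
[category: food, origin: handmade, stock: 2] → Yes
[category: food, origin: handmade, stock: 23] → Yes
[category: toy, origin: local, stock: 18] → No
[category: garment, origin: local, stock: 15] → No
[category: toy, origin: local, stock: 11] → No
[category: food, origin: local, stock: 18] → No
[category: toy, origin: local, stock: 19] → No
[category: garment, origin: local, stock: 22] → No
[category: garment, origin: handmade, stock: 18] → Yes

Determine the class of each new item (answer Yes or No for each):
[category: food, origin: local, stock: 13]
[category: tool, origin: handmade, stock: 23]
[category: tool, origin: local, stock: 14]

No, Yes, No

The distinguishing property — origin is not local — holds for all the 'Yes' cases and none of the 'No' cases.
No: [category: food, origin: local, stock: 13], since origin is local. Yes: [category: tool, origin: handmade, stock: 23], since origin is handmade. No: [category: tool, origin: local, stock: 14], since origin is local.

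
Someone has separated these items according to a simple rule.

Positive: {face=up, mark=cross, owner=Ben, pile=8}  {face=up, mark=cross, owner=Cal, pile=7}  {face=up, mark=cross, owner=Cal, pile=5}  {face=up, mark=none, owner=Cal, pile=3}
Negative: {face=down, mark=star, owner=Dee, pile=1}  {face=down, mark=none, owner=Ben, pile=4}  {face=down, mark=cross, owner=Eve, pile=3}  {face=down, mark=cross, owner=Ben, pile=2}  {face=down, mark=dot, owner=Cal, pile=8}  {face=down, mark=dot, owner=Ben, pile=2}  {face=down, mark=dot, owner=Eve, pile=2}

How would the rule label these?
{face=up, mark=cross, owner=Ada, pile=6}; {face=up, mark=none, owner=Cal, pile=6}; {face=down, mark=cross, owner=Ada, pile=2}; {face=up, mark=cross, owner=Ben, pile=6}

Positive, Positive, Negative, Positive

The rule appears to be: face is up.
{face=up, mark=cross, owner=Ada, pile=6} → face is up → Positive.
{face=up, mark=none, owner=Cal, pile=6} → face is up → Positive.
{face=down, mark=cross, owner=Ada, pile=2} → face is down → Negative.
{face=up, mark=cross, owner=Ben, pile=6} → face is up → Positive.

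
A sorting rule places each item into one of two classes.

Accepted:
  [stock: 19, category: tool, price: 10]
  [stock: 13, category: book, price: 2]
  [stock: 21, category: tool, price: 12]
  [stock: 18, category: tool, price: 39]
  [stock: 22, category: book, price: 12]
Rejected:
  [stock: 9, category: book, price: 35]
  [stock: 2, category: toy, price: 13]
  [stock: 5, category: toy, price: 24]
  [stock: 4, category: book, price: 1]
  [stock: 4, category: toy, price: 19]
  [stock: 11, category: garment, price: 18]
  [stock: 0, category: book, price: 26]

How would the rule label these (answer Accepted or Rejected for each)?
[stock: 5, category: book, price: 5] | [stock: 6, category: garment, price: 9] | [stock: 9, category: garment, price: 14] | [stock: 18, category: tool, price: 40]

The distinguishing property — stock ≥ 13 — holds for all the 'Accepted' cases and none of the 'Rejected' cases.
[stock: 5, category: book, price: 5] — stock = 5, hence Rejected. [stock: 6, category: garment, price: 9] — stock = 6, hence Rejected. [stock: 9, category: garment, price: 14] — stock = 9, hence Rejected. [stock: 18, category: tool, price: 40] — stock = 18, hence Accepted.

Rejected, Rejected, Rejected, Accepted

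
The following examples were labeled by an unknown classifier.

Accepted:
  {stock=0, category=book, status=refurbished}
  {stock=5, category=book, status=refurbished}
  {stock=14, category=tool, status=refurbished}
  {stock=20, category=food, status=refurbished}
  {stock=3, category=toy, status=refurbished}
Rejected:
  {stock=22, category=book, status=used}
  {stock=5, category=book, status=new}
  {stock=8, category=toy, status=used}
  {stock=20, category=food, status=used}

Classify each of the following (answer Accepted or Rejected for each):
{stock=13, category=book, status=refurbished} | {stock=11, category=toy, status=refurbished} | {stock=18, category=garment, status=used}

Accepted, Accepted, Rejected

A rule that fits every label: status is refurbished — true of each 'Accepted' example, false of each 'Rejected' one.
{stock=13, category=book, status=refurbished}: status is refurbished — passes, so Accepted.
{stock=11, category=toy, status=refurbished}: status is refurbished — passes, so Accepted.
{stock=18, category=garment, status=used}: status is used — lacks this property, so Rejected.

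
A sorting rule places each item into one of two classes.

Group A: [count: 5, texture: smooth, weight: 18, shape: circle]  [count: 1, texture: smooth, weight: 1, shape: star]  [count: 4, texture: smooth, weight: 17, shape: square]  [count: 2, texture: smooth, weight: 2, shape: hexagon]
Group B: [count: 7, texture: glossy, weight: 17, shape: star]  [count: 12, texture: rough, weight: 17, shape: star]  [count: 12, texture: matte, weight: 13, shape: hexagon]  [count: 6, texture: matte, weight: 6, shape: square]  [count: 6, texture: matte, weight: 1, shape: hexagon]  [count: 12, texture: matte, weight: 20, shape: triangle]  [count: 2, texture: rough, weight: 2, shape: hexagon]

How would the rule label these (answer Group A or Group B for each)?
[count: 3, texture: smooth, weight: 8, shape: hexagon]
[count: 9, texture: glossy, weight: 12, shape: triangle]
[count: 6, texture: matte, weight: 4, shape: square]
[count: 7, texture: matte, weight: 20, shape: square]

The pattern is that an item is 'Group A' exactly when: texture is smooth.
Group A: [count: 3, texture: smooth, weight: 8, shape: hexagon], since texture is smooth. Group B: [count: 9, texture: glossy, weight: 12, shape: triangle], since texture is glossy. Group B: [count: 6, texture: matte, weight: 4, shape: square], since texture is matte. Group B: [count: 7, texture: matte, weight: 20, shape: square], since texture is matte.

Group A, Group B, Group B, Group B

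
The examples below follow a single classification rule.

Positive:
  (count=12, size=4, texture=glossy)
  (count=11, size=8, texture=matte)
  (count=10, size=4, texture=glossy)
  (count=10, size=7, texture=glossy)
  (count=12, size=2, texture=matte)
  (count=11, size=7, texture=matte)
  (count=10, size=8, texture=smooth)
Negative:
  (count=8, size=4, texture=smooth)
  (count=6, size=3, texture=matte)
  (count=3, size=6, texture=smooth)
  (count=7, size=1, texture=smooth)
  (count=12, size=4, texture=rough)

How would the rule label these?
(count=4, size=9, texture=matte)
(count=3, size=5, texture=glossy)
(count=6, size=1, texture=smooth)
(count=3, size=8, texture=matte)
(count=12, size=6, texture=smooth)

A rule that fits every label: texture is not rough AND count ≥ 10 — true of each 'Positive' example, false of each 'Negative' one.
(count=4, size=9, texture=matte) → texture is matte, count = 4 → Negative. (count=3, size=5, texture=glossy) → texture is glossy, count = 3 → Negative. (count=6, size=1, texture=smooth) → texture is smooth, count = 6 → Negative. (count=3, size=8, texture=matte) → texture is matte, count = 3 → Negative. (count=12, size=6, texture=smooth) → texture is smooth, count = 12 → Positive.

Negative, Negative, Negative, Negative, Positive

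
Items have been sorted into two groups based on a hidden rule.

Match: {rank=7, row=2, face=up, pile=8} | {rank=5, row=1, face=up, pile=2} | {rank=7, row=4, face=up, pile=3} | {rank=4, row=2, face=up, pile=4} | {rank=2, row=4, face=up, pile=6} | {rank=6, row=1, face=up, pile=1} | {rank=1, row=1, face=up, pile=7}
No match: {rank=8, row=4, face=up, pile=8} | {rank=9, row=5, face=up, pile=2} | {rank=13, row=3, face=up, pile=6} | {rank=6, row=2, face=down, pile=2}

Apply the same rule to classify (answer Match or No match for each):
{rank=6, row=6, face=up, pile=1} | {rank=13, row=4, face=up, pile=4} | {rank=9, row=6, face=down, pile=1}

The distinguishing property — face is up AND rank ≤ 7 — holds for all the 'Match' cases and none of the 'No match' cases.
{rank=6, row=6, face=up, pile=1} — face is up, rank = 6, hence Match.
{rank=13, row=4, face=up, pile=4} — face is up, rank = 13, hence No match.
{rank=9, row=6, face=down, pile=1} — face is down, rank = 9, hence No match.

Match, No match, No match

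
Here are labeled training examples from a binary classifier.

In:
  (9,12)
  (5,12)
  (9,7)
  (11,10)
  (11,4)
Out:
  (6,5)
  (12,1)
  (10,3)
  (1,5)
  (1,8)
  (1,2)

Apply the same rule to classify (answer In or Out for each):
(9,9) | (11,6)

All 'In' examples share one property — sum ≥ 15 — and every 'Out' example lacks it.
(9,9): 9+9 = 18 — matches, so In.
(11,6): 11+6 = 17 — matches, so In.

In, In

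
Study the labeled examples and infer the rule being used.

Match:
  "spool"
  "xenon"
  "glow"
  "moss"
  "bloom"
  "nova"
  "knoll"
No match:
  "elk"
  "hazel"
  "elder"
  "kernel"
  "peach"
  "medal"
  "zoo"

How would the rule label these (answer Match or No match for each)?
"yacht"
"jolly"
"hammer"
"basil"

The simplest hypothesis consistent with all the labels is: length ≥ 4 AND contains 'o'.

No match, Match, No match, No match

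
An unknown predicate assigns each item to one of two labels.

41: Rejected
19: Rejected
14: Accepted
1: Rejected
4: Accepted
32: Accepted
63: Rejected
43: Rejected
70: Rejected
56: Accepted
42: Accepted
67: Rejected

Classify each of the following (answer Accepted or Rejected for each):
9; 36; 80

Rejected, Accepted, Rejected

The distinguishing property — even AND at most 56 — holds for all the 'Accepted' cases and none of the 'Rejected' cases.
9: Rejected (9 is odd, 9 ≤ 56). 36: Accepted (36 is even, 36 ≤ 56). 80: Rejected (80 is even, 80 > 56).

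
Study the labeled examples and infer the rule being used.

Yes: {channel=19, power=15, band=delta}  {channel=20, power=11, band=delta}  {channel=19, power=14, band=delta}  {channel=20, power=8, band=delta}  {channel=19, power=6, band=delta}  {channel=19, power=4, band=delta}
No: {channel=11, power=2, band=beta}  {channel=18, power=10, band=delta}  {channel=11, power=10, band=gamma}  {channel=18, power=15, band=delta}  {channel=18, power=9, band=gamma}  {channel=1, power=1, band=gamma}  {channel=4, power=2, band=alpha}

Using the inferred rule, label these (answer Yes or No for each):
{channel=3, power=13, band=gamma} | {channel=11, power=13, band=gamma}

No, No

'Yes' ⟺ channel ≥ 19.
{channel=3, power=13, band=gamma}: channel = 3 — does not satisfy this, so No.
{channel=11, power=13, band=gamma}: channel = 11 — does not satisfy this, so No.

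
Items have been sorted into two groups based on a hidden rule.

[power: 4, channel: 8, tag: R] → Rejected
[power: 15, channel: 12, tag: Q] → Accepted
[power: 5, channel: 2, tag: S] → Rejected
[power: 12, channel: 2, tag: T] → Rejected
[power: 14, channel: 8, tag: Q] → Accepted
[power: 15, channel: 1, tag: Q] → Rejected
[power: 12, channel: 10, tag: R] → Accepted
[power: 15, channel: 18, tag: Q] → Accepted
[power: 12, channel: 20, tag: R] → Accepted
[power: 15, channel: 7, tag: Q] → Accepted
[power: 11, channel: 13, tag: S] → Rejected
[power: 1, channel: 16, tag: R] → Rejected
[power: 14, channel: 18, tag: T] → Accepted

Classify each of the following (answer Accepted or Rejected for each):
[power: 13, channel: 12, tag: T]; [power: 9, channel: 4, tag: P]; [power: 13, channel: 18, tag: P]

The rule appears to be: channel ≥ 7 AND power ≥ 12.
[power: 13, channel: 12, tag: T] — channel = 12, power = 13, hence Accepted. [power: 9, channel: 4, tag: P] — channel = 4, power = 9, hence Rejected. [power: 13, channel: 18, tag: P] — channel = 18, power = 13, hence Accepted.

Accepted, Rejected, Accepted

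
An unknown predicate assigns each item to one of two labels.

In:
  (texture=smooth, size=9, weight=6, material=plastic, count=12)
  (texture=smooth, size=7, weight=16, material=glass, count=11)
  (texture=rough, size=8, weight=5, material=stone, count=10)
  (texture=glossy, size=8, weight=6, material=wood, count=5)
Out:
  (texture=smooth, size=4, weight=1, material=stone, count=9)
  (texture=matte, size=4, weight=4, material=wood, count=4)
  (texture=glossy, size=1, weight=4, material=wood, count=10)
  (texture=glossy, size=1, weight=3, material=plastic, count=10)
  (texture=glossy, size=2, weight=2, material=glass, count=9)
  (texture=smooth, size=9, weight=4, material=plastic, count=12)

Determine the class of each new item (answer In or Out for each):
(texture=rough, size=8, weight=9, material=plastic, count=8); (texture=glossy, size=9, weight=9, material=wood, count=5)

The distinguishing property — weight ≥ 5 — holds for all the 'In' cases and none of the 'Out' cases.
In: (texture=rough, size=8, weight=9, material=plastic, count=8), since weight = 9. In: (texture=glossy, size=9, weight=9, material=wood, count=5), since weight = 9.

In, In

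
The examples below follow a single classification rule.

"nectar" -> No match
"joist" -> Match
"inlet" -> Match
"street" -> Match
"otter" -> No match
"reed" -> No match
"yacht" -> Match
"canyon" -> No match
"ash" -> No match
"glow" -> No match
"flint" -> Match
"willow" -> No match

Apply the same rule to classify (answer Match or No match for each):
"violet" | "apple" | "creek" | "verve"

Match, No match, No match, No match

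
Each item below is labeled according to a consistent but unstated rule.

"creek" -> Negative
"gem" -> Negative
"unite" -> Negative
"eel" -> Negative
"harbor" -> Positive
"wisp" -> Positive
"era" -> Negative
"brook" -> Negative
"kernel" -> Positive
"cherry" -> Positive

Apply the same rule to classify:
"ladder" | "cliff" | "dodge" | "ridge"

Positive, Negative, Negative, Negative

The common property of the 'Positive' items is: even length. No 'Negative' item has it.
"ladder": Positive (length 6). "cliff": Negative (length 5). "dodge": Negative (length 5). "ridge": Negative (length 5).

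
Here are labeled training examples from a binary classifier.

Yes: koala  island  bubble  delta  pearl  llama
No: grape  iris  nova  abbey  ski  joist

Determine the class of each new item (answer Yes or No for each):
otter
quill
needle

No, Yes, Yes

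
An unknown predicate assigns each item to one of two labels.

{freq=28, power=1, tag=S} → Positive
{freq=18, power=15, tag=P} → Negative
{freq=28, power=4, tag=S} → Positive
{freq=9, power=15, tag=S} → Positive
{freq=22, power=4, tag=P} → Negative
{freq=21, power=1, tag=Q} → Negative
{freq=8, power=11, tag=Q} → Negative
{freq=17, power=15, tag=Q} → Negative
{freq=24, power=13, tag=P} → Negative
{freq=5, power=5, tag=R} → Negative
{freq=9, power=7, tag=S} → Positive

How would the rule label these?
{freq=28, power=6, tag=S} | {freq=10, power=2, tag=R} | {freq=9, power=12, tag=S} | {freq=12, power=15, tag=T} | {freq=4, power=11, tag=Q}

Positive, Negative, Positive, Negative, Negative

A rule that fits every label: tag is S — true of each 'Positive' example, false of each 'Negative' one.
{freq=28, power=6, tag=S}: tag is S, matches → Positive. {freq=10, power=2, tag=R}: tag is R, fails this test → Negative. {freq=9, power=12, tag=S}: tag is S, matches → Positive. {freq=12, power=15, tag=T}: tag is T, fails this test → Negative. {freq=4, power=11, tag=Q}: tag is Q, fails this test → Negative.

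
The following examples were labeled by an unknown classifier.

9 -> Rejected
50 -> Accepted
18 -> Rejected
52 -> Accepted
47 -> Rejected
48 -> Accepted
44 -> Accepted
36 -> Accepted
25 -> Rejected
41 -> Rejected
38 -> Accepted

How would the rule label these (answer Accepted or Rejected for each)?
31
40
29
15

'Accepted' ⟺ even AND at least 25.
31: 31 is odd, 31 ≥ 25, fails the rule → Rejected.
40: 40 is even, 40 ≥ 25, has this property → Accepted.
29: 29 is odd, 29 ≥ 25, fails the rule → Rejected.
15: 15 is odd, 15 < 25, fails the rule → Rejected.

Rejected, Accepted, Rejected, Rejected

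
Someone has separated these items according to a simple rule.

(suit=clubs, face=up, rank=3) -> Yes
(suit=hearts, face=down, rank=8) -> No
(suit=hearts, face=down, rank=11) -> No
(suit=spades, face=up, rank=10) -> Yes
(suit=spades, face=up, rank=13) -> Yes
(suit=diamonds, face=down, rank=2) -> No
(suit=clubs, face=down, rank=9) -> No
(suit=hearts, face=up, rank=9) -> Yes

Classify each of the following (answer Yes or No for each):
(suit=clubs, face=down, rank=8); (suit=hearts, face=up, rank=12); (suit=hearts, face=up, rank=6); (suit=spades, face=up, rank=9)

No, Yes, Yes, Yes

The common property of the 'Yes' items is: face is up. No 'No' item has it.
(suit=clubs, face=down, rank=8) → face is down → No. (suit=hearts, face=up, rank=12) → face is up → Yes. (suit=hearts, face=up, rank=6) → face is up → Yes. (suit=spades, face=up, rank=9) → face is up → Yes.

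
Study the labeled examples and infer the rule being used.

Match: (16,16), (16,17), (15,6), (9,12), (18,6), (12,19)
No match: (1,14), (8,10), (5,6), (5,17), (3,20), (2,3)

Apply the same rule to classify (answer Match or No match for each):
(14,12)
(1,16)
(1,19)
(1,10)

The distinguishing property — first ≥ 9 — holds for all the 'Match' cases and none of the 'No match' cases.
(14,12): Match (first 14). (1,16): No match (first 1). (1,19): No match (first 1). (1,10): No match (first 1).

Match, No match, No match, No match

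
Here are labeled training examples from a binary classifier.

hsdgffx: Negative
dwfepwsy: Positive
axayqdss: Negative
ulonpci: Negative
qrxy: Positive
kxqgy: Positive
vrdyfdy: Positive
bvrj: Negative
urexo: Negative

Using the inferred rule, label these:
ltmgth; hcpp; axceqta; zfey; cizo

Negative, Negative, Negative, Positive, Negative

The common property of the 'Positive' items is: ends with 'y'. No 'Negative' item has it.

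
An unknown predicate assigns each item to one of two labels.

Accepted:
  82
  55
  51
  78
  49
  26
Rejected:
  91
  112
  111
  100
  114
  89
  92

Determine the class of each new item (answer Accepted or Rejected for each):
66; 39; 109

'Accepted' ⟺ at most 82.
66: Accepted (66 ≤ 82). 39: Accepted (39 ≤ 82). 109: Rejected (109 > 82).

Accepted, Accepted, Rejected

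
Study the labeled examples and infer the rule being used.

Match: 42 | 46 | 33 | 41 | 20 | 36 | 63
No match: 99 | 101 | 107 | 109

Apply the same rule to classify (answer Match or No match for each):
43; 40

Every 'Match' example satisfies: at most 63. None of the 'No match' examples do.

Match, Match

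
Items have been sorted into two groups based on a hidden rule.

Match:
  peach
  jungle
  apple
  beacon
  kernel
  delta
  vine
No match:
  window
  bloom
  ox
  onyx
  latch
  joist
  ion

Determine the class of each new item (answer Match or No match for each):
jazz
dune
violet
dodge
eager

No match, Match, Match, Match, Match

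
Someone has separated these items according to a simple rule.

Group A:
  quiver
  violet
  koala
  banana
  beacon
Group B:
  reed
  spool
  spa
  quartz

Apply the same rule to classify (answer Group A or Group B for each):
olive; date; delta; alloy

Group A, Group B, Group B, Group B

A rule that fits every label: has ≥ 3 vowels — true of each 'Group A' example, false of each 'Group B' one.
olive: 3 vowels, satisfies this → Group A. date: 2 vowels, fails the rule → Group B. delta: 2 vowels, fails the rule → Group B. alloy: 2 vowels, fails the rule → Group B.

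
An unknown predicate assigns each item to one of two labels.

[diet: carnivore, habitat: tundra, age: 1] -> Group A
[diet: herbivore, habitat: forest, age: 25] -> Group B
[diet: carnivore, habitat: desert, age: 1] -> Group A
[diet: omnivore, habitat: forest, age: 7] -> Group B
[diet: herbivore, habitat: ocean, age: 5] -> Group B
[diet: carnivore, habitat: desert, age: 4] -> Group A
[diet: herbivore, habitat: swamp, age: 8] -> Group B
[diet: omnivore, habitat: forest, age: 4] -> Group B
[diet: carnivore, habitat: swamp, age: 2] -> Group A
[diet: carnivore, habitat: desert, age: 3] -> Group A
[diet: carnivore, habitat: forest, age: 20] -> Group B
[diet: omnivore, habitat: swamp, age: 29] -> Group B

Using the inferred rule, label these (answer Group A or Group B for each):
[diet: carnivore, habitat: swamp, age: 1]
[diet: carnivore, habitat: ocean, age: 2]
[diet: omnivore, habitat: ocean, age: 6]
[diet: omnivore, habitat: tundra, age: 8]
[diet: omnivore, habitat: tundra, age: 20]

Group A, Group A, Group B, Group B, Group B

The rule appears to be: diet is carnivore AND age ≤ 4.
[diet: carnivore, habitat: swamp, age: 1]: diet is carnivore, age = 1 — qualifies, so Group A.
[diet: carnivore, habitat: ocean, age: 2]: diet is carnivore, age = 2 — qualifies, so Group A.
[diet: omnivore, habitat: ocean, age: 6]: diet is omnivore, age = 6 — lacks this property, so Group B.
[diet: omnivore, habitat: tundra, age: 8]: diet is omnivore, age = 8 — lacks this property, so Group B.
[diet: omnivore, habitat: tundra, age: 20]: diet is omnivore, age = 20 — lacks this property, so Group B.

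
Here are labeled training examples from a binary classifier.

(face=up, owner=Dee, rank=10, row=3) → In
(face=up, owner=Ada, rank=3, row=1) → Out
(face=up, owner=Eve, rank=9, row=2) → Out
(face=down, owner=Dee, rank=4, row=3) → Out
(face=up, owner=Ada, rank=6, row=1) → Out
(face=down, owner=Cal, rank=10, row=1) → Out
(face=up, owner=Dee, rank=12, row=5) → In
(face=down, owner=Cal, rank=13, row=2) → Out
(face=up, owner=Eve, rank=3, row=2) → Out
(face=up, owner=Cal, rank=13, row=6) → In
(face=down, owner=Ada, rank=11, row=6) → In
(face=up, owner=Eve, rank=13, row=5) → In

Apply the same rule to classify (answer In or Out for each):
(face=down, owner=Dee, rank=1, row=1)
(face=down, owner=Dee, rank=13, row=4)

Out, In

Rule: row ≥ 3 AND rank ≥ 6. This holds for each 'In' example and fails for each 'Out' one.
Out: (face=down, owner=Dee, rank=1, row=1), since row = 1, rank = 1. In: (face=down, owner=Dee, rank=13, row=4), since row = 4, rank = 13.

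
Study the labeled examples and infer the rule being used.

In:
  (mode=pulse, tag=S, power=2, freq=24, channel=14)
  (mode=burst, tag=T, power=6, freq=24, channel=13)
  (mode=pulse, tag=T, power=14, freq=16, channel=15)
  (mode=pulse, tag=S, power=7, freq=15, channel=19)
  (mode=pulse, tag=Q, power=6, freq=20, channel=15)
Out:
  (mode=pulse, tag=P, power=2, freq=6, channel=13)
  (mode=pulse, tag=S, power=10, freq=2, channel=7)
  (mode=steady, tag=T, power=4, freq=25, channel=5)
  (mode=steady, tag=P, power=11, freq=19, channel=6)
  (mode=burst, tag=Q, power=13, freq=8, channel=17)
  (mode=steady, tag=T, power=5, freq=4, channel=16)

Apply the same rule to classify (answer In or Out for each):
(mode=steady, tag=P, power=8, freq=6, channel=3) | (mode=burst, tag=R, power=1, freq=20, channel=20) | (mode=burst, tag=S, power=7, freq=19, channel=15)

Every 'In' example satisfies: freq ≥ 15 AND channel ≥ 7. None of the 'Out' examples do.
(mode=steady, tag=P, power=8, freq=6, channel=3): freq = 6, channel = 3 — lacks this property, so Out.
(mode=burst, tag=R, power=1, freq=20, channel=20): freq = 20, channel = 20 — satisfies this, so In.
(mode=burst, tag=S, power=7, freq=19, channel=15): freq = 19, channel = 15 — satisfies this, so In.

Out, In, In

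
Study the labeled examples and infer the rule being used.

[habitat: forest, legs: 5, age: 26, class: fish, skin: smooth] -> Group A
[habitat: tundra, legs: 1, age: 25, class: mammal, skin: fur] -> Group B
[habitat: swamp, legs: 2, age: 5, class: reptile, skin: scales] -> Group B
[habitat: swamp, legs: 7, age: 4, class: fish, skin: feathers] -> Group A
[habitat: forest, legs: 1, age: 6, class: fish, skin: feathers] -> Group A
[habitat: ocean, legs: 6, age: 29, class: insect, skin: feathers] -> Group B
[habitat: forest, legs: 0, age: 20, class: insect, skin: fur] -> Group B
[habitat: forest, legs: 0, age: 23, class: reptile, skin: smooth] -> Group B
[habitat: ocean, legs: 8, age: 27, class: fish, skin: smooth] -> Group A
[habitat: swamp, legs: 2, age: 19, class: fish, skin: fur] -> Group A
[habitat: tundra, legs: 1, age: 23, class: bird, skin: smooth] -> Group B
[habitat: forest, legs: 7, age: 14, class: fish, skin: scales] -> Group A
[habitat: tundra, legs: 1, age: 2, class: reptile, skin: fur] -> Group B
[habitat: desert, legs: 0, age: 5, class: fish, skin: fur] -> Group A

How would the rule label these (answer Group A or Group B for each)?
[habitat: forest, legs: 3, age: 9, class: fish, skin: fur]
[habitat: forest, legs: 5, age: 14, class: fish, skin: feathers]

Group A, Group A

'Group A' ⟺ class is fish.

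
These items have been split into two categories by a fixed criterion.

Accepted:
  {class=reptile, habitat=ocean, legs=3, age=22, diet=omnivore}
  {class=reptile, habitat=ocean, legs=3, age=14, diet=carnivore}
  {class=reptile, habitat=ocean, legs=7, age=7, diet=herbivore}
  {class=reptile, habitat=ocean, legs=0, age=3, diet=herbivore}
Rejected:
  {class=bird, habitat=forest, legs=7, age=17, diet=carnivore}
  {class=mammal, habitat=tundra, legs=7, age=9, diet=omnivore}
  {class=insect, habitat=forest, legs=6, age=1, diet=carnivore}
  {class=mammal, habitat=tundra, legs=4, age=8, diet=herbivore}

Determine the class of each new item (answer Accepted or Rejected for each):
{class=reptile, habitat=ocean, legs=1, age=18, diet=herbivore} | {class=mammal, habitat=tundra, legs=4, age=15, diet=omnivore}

All 'Accepted' examples share one property — class is reptile — and every 'Rejected' example lacks it.
{class=reptile, habitat=ocean, legs=1, age=18, diet=herbivore}: Accepted (class is reptile).
{class=mammal, habitat=tundra, legs=4, age=15, diet=omnivore}: Rejected (class is mammal).

Accepted, Rejected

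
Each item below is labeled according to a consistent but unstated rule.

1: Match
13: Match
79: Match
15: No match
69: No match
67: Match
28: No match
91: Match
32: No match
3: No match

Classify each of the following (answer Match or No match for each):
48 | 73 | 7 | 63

The pattern is that an item is 'Match' exactly when: ≡ 1 (mod 6).
No match: 48, since 48 mod 6 = 0. Match: 73, since 73 mod 6 = 1. Match: 7, since 7 mod 6 = 1. No match: 63, since 63 mod 6 = 3.

No match, Match, Match, No match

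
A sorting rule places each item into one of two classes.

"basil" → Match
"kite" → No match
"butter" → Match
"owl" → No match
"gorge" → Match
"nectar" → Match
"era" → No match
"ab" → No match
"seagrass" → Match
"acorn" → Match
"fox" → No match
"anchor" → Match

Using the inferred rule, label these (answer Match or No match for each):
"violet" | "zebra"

Match, Match

'Match' ⟺ length ≥ 5.
"violet" → length 6 → Match.
"zebra" → length 5 → Match.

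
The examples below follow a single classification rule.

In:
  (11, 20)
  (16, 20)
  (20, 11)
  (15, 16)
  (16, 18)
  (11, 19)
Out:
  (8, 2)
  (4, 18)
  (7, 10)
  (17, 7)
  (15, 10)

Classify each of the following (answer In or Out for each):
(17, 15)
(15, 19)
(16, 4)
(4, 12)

The distinguishing property — sum ≥ 30 — holds for all the 'In' cases and none of the 'Out' cases.
(17, 15): In (17+15 = 32).
(15, 19): In (15+19 = 34).
(16, 4): Out (16+4 = 20).
(4, 12): Out (4+12 = 16).

In, In, Out, Out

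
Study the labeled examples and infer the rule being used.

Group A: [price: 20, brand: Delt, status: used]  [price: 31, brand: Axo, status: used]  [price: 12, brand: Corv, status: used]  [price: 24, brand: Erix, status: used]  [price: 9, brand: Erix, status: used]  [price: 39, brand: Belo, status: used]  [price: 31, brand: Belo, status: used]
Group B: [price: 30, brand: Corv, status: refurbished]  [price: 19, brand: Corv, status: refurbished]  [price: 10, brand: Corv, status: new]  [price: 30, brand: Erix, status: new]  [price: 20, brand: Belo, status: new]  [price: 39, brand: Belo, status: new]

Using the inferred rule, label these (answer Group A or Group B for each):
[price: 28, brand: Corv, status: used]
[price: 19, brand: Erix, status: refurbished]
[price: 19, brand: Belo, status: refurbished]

The distinguishing property — status is used — holds for all the 'Group A' cases and none of the 'Group B' cases.
[price: 28, brand: Corv, status: used] — status is used, hence Group A. [price: 19, brand: Erix, status: refurbished] — status is refurbished, hence Group B. [price: 19, brand: Belo, status: refurbished] — status is refurbished, hence Group B.

Group A, Group B, Group B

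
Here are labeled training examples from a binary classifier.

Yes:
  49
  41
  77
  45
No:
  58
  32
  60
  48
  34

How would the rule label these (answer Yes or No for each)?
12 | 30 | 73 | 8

No, No, Yes, No

The classifier is using: odd.
12: No (12 is even).
30: No (30 is even).
73: Yes (73 is odd).
8: No (8 is even).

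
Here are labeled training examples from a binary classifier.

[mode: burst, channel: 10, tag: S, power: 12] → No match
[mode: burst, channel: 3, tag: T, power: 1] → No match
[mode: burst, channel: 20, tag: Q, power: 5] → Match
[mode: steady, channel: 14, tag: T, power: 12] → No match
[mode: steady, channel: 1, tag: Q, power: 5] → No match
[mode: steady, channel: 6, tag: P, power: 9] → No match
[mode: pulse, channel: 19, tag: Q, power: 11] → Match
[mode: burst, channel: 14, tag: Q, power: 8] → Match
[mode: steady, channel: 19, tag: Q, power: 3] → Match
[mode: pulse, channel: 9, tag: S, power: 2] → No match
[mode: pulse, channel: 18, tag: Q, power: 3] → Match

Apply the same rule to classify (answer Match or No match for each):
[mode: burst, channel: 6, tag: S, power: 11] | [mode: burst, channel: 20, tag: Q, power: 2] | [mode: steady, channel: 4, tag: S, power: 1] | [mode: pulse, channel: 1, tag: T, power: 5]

No match, Match, No match, No match

The distinguishing property — tag is Q AND channel ≥ 3 — holds for all the 'Match' cases and none of the 'No match' cases.
[mode: burst, channel: 6, tag: S, power: 11] → tag is S, channel = 6 → No match. [mode: burst, channel: 20, tag: Q, power: 2] → tag is Q, channel = 20 → Match. [mode: steady, channel: 4, tag: S, power: 1] → tag is S, channel = 4 → No match. [mode: pulse, channel: 1, tag: T, power: 5] → tag is T, channel = 1 → No match.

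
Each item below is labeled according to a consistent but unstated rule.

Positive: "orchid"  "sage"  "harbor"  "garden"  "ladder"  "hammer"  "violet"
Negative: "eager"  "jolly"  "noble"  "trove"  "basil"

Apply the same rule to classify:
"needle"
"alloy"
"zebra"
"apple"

Comparing the two groups points to one rule — even length.
"needle" — length 6, hence Positive.
"alloy" — length 5, hence Negative.
"zebra" — length 5, hence Negative.
"apple" — length 5, hence Negative.

Positive, Negative, Negative, Negative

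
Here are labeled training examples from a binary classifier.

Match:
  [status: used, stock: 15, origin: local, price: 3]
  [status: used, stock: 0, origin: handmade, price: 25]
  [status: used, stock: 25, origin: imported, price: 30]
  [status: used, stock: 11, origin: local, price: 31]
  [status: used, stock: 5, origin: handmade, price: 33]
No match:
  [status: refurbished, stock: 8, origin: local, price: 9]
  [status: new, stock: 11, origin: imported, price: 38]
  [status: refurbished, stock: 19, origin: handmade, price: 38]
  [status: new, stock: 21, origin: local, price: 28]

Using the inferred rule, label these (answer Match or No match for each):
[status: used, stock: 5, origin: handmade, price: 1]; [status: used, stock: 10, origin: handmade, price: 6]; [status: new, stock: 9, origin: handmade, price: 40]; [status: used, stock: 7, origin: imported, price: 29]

Looking at the examples, the only property every 'Match' case has and every 'No match' case lacks is: status is used.
[status: used, stock: 5, origin: handmade, price: 1]: status is used — qualifies, so Match. [status: used, stock: 10, origin: handmade, price: 6]: status is used — qualifies, so Match. [status: new, stock: 9, origin: handmade, price: 40]: status is new — fails the rule, so No match. [status: used, stock: 7, origin: imported, price: 29]: status is used — qualifies, so Match.

Match, Match, No match, Match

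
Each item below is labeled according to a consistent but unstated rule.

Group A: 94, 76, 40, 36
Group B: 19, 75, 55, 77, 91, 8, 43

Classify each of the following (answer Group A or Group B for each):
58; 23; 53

The common property of the 'Group A' items is: even AND at least 19. No 'Group B' item has it.
58: Group A (58 is even, 58 ≥ 19).
23: Group B (23 is odd, 23 ≥ 19).
53: Group B (53 is odd, 53 ≥ 19).

Group A, Group B, Group B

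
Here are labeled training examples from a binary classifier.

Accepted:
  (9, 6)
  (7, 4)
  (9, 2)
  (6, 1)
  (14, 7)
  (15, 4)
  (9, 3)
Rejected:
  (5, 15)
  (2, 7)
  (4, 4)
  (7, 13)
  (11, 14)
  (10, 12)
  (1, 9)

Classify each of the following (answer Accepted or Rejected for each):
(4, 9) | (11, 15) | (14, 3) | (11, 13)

Rejected, Rejected, Accepted, Rejected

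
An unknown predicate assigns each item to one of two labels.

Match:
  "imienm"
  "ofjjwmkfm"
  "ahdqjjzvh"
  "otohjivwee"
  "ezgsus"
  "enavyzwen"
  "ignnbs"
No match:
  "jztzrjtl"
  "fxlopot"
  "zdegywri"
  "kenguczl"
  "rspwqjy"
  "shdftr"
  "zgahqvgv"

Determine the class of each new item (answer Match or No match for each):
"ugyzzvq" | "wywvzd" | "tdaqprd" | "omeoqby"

The classifier is using: starts with a vowel.
"ugyzzvq": starts with 'u' — has this property, so Match.
"wywvzd": starts with 'w' — does not fit, so No match.
"tdaqprd": starts with 't' — does not fit, so No match.
"omeoqby": starts with 'o' — has this property, so Match.

Match, No match, No match, Match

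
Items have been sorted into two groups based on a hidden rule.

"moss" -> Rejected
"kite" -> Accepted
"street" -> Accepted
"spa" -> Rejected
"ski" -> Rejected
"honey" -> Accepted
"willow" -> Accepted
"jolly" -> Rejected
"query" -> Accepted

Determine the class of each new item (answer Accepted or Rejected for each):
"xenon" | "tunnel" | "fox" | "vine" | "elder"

The distinguishing property — has ≥ 2 vowels — holds for all the 'Accepted' cases and none of the 'Rejected' cases.
"xenon": 2 vowels, fits → Accepted.
"tunnel": 2 vowels, fits → Accepted.
"fox": 1 vowel, doesn't qualify → Rejected.
"vine": 2 vowels, fits → Accepted.
"elder": 2 vowels, fits → Accepted.

Accepted, Accepted, Rejected, Accepted, Accepted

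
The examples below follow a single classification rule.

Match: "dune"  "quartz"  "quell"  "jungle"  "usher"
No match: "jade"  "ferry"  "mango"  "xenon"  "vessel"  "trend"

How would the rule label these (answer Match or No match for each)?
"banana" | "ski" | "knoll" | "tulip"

No match, No match, No match, Match

Every 'Match' example satisfies: contains 'u'. None of the 'No match' examples do.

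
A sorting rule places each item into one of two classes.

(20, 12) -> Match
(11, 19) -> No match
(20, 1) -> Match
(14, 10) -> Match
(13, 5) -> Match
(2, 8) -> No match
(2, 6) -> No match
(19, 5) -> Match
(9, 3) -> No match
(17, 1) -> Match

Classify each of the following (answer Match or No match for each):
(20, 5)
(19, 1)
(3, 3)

Match, Match, No match

Rule: first ≥ 12. This holds for each 'Match' example and fails for each 'No match' one.
Match: (20, 5), since first 20. Match: (19, 1), since first 19. No match: (3, 3), since first 3.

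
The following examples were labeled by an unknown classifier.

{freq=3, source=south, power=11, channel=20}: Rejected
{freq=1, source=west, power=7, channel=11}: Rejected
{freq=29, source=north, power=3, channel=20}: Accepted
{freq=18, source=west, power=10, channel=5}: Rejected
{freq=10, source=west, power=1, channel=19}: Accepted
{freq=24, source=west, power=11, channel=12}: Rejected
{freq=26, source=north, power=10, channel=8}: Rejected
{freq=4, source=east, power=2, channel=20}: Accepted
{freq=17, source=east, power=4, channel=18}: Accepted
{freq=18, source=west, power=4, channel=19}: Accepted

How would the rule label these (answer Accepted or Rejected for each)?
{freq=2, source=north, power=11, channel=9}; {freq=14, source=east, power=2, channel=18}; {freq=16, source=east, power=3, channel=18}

Rejected, Accepted, Accepted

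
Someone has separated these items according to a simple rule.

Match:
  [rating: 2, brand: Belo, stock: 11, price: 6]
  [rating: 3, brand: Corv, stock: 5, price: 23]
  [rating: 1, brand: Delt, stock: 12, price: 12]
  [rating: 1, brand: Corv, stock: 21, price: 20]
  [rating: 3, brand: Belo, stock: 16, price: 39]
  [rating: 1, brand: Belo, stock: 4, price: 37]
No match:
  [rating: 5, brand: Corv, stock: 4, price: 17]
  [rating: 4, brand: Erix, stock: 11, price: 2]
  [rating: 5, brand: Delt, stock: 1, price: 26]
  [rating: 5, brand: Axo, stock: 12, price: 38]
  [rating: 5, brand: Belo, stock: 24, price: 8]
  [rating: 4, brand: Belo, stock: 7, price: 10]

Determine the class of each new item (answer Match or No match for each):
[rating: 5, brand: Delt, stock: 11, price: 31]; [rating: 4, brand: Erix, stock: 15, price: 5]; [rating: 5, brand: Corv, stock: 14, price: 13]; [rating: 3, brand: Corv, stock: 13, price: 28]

No match, No match, No match, Match

The pattern is that an item is 'Match' exactly when: rating ≤ 3.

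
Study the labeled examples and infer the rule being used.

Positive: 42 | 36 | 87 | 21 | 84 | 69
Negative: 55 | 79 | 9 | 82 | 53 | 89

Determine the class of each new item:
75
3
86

Positive, Negative, Negative

'Positive' ⟺ multiple of 3 AND at least 21.
75: 75 = 3·25, 75 ≥ 21, passes → Positive. 3: 3 = 3·1, 3 < 21, does not fit → Negative. 86: 86 = 3·28 + 2, 86 ≥ 21, does not fit → Negative.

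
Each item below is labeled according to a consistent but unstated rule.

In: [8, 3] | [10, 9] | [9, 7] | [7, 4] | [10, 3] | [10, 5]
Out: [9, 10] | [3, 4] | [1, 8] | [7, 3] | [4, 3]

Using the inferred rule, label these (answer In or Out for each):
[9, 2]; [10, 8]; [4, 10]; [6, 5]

In, In, Out, In

The simplest hypothesis consistent with all the labels is: first > second AND sum ≥ 11.
[9, 2]: In (9 > 2, 9+2 = 11). [10, 8]: In (10 > 8, 10+8 = 18). [4, 10]: Out (4 < 10, 4+10 = 14). [6, 5]: In (6 > 5, 6+5 = 11).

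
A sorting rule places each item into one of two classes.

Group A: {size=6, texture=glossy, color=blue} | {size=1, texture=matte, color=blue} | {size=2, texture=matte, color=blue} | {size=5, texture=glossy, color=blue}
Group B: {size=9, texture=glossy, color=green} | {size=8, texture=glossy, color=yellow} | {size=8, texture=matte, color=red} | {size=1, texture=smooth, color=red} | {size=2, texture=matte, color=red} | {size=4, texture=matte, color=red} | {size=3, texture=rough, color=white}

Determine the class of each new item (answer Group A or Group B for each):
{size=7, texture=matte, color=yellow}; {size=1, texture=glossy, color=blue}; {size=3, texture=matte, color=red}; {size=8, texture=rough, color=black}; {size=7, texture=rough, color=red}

The common property of the 'Group A' items is: color is blue. No 'Group B' item has it.
{size=7, texture=matte, color=yellow} — color is yellow, hence Group B.
{size=1, texture=glossy, color=blue} — color is blue, hence Group A.
{size=3, texture=matte, color=red} — color is red, hence Group B.
{size=8, texture=rough, color=black} — color is black, hence Group B.
{size=7, texture=rough, color=red} — color is red, hence Group B.

Group B, Group A, Group B, Group B, Group B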